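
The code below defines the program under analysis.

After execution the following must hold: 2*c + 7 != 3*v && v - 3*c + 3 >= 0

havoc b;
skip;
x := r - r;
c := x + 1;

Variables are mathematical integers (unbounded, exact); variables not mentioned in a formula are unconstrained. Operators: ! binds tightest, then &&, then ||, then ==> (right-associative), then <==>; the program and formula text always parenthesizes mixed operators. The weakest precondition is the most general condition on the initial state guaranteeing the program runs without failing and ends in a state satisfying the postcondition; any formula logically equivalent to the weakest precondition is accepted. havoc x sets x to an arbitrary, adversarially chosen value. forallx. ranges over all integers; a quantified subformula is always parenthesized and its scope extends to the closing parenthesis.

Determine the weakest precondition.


Working backward. After the program, the postcondition 2*c + 7 != 3*v && v - 3*c + 3 >= 0 must hold; in canonical form it is 2*c != 3*v - 7 && v >= 3*c - 3.
Before c := x + 1: 2*x != 3*v - 9 && v >= 3*x
Before x := r - r: 3*v != 9 && v >= 0
Before skip: 3*v != 9 && v >= 0
Before havoc b: 3*v != 9 && v >= 0
Answer: WP = 3*v != 9 && v >= 0


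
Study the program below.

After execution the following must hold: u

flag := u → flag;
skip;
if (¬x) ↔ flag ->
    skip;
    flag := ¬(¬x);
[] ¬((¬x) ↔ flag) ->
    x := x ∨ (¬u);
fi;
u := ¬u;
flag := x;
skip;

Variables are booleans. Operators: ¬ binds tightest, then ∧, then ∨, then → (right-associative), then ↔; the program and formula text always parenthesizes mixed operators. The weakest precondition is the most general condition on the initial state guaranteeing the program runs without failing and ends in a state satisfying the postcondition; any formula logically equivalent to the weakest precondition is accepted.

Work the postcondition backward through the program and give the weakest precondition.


Working backward. After the program, u must hold.
Before skip: u
Before flag := x: u
Before u := ¬u: ¬u
Then branch requires ¬u; else branch requires ¬u.
Before the if: (((¬x) ↔ flag) → (¬u)) ∧ ((¬((¬x) ↔ flag)) → (¬u))
Before skip: (((¬x) ↔ flag) → (¬u)) ∧ ((¬((¬x) ↔ flag)) → (¬u))
Before flag := u → flag: (((¬x) ↔ (u → flag)) → (¬u)) ∧ ((¬((¬x) ↔ (u → flag))) → (¬u))
Answer: WP = (((¬x) ↔ (u → flag)) → (¬u)) ∧ ((¬((¬x) ↔ (u → flag))) → (¬u))


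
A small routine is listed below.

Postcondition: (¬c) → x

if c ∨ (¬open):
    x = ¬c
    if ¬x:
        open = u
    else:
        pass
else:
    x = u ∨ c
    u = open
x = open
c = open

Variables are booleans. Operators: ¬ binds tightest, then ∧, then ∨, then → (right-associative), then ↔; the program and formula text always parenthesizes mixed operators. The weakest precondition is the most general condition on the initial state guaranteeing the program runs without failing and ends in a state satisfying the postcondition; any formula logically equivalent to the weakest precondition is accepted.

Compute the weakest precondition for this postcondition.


Working backward. After the program, (¬c) → x must hold.
Before c := open: (¬open) → x
Before x := open: (¬open) → open
Then branch requires (c → ((¬u) → u)) ∧ ((¬c) → ((¬open) → open)); else branch requires (¬open) → open.
Before the if: ((c ∨ (¬open)) → ((c → ((¬u) → u)) ∧ ((¬c) → ((¬open) → open)))) ∧ ((¬(c ∨ (¬open))) → ((¬open) → open))
Answer: WP = ((c ∨ (¬open)) → ((c → ((¬u) → u)) ∧ ((¬c) → ((¬open) → open)))) ∧ ((¬(c ∨ (¬open))) → ((¬open) → open))


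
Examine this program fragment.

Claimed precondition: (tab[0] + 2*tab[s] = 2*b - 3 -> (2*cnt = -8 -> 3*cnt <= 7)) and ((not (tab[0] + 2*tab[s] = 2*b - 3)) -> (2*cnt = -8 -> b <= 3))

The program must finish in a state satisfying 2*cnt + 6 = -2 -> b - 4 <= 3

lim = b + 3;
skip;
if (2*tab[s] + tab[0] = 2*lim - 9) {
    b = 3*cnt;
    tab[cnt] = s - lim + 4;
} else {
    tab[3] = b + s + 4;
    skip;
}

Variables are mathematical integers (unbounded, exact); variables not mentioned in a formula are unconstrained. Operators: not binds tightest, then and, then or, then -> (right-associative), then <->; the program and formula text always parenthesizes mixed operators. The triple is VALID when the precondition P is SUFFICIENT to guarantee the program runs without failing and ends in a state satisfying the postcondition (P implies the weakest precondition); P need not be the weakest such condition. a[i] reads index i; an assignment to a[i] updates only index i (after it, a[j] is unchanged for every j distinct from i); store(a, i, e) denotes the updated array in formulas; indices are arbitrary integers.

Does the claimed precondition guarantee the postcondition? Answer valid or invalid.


Working backward. After the program, the postcondition 2*cnt + 6 = -2 -> b - 4 <= 3 must hold; in canonical form it is 2*cnt = -8 -> b <= 7.
Then branch requires 2*cnt = -8 -> 3*cnt <= 7; else branch requires 2*cnt = -8 -> b <= 7.
Before the if: (tab[0] + 2*tab[s] = 2*lim - 9 -> (2*cnt = -8 -> 3*cnt <= 7)) and ((not (tab[0] + 2*tab[s] = 2*lim - 9)) -> (2*cnt = -8 -> b <= 7))
Before skip: (tab[0] + 2*tab[s] = 2*lim - 9 -> (2*cnt = -8 -> 3*cnt <= 7)) and ((not (tab[0] + 2*tab[s] = 2*lim - 9)) -> (2*cnt = -8 -> b <= 7))
Before lim := b + 3: (tab[0] + 2*tab[s] = 2*b - 3 -> (2*cnt = -8 -> 3*cnt <= 7)) and ((not (tab[0] + 2*tab[s] = 2*b - 3)) -> (2*cnt = -8 -> b <= 7))
The weakest precondition is (tab[0] + 2*tab[s] = 2*b - 3 -> (2*cnt = -8 -> 3*cnt <= 7)) and ((not (tab[0] + 2*tab[s] = 2*b - 3)) -> (2*cnt = -8 -> b <= 7)).
Check whether (tab[0] + 2*tab[s] = 2*b - 3 -> (2*cnt = -8 -> 3*cnt <= 7)) and ((not (tab[0] + 2*tab[s] = 2*b - 3)) -> (2*cnt = -8 -> b <= 3)) implies it.
Every state satisfying the precondition satisfies the weakest precondition: the implication holds.
Answer: valid


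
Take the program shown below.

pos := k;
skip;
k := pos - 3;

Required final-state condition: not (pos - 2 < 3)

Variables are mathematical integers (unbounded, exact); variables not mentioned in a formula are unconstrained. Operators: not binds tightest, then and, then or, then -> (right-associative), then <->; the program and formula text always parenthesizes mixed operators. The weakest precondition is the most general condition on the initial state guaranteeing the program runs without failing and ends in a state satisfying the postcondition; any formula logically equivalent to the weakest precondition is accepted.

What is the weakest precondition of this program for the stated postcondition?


Working backward. After the program, the postcondition not (pos - 2 < 3) must hold; in canonical form it is not (pos < 5).
Before k := pos - 3: not (pos < 5)
Before skip: not (pos < 5)
Before pos := k: not (k < 5)
Answer: WP = not (k < 5)


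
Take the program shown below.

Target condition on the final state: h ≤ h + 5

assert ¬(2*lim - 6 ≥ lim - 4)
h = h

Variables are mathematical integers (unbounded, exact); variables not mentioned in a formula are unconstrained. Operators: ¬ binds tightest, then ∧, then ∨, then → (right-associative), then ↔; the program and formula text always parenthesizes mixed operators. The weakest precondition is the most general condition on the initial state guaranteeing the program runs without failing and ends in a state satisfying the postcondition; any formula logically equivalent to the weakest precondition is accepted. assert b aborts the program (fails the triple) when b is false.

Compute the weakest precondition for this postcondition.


Working backward. After the program, the postcondition h ≤ h + 5 must hold; in canonical form it is true.
Before h := h: true
Before assert ¬(2*lim - 6 ≥ lim - 4): ¬(lim ≥ 2)
Answer: WP = ¬(lim ≥ 2)


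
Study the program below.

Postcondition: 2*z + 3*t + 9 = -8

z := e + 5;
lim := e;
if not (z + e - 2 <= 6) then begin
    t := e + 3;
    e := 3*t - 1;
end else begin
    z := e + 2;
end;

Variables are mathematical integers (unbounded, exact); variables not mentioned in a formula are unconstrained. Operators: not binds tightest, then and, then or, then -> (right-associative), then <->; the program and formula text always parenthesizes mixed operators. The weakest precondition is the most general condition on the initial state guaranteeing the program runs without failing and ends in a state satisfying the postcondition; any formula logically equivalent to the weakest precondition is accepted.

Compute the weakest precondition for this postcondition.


Working backward. After the program, the postcondition 2*z + 3*t + 9 = -8 must hold; in canonical form it is 3*t + 2*z = -17.
Then branch requires 3*e + 2*z = -26; else branch requires 2*e + 3*t = -21.
Before the if: ((not (e + z <= 8)) -> 3*e + 2*z = -26) and (e + z <= 8 -> 2*e + 3*t = -21)
Before lim := e: ((not (e + z <= 8)) -> 3*e + 2*z = -26) and (e + z <= 8 -> 2*e + 3*t = -21)
Before z := e + 5: ((not (2*e <= 3)) -> 5*e = -36) and (2*e <= 3 -> 2*e + 3*t = -21)
Answer: WP = ((not (2*e <= 3)) -> 5*e = -36) and (2*e <= 3 -> 2*e + 3*t = -21)


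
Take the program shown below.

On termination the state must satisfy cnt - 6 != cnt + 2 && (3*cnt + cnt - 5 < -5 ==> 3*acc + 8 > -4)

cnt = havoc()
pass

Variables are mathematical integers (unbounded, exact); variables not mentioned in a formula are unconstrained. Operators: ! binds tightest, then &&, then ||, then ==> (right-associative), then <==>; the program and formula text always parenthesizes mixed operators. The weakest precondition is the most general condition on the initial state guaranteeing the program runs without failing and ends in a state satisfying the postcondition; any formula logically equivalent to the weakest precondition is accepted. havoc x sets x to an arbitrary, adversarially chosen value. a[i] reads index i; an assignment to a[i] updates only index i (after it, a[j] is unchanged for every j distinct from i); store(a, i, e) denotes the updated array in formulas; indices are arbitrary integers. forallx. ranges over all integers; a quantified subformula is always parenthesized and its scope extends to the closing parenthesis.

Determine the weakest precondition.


Working backward. After the program, the postcondition cnt - 6 != cnt + 2 && (3*cnt + cnt - 5 < -5 ==> 3*acc + 8 > -4) must hold; in canonical form it is 4*cnt < 0 ==> 3*acc > -12.
Before skip: 4*cnt < 0 ==> 3*acc > -12
Before havoc cnt: forall cnt_1. (4*cnt_1 < 0 ==> 3*acc > -12)
Answer: WP = forall cnt_1. (4*cnt_1 < 0 ==> 3*acc > -12)


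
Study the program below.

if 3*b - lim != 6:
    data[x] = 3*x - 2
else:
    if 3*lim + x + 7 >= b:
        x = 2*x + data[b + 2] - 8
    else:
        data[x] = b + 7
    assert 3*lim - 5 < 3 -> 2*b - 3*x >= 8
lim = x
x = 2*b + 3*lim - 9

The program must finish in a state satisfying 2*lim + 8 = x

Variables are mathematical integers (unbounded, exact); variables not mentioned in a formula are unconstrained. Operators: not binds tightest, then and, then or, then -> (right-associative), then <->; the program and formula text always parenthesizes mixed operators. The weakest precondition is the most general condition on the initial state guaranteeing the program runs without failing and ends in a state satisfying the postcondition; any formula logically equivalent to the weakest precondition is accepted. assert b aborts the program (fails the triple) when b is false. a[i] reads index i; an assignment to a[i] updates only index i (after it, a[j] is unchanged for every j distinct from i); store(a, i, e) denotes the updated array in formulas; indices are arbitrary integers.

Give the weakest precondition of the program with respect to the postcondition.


Working backward. After the program, the postcondition 2*lim + 8 = x must hold; in canonical form it is 2*lim = x - 8.
Before x := 2*b + 3*lim - 9: 2*b + lim = 17
Before lim := x: 2*b + x = 17
Then branch requires 2*b + x = 17; else branch requires (3*lim + x >= b - 7 -> ((3*lim < 8 -> 2*b >= 3*data[b + 2] + 6*x - 16) and data[b + 2] + 2*b + 2*x = 25)) and ((not (3*lim + x >= b - 7)) -> ((3*lim < 8 -> 2*b >= 3*x + 8) and 2*b + x = 17)).
Before the if: (3*b != lim + 6 -> 2*b + x = 17) and ((not (3*b != lim + 6)) -> ((3*lim + x >= b - 7 -> ((3*lim < 8 -> 2*b >= 3*data[b + 2] + 6*x - 16) and data[b + 2] + 2*b + 2*x = 25)) and ((not (3*lim + x >= b - 7)) -> ((3*lim < 8 -> 2*b >= 3*x + 8) and 2*b + x = 17))))
Answer: WP = (3*b != lim + 6 -> 2*b + x = 17) and ((not (3*b != lim + 6)) -> ((3*lim + x >= b - 7 -> ((3*lim < 8 -> 2*b >= 3*data[b + 2] + 6*x - 16) and data[b + 2] + 2*b + 2*x = 25)) and ((not (3*lim + x >= b - 7)) -> ((3*lim < 8 -> 2*b >= 3*x + 8) and 2*b + x = 17))))


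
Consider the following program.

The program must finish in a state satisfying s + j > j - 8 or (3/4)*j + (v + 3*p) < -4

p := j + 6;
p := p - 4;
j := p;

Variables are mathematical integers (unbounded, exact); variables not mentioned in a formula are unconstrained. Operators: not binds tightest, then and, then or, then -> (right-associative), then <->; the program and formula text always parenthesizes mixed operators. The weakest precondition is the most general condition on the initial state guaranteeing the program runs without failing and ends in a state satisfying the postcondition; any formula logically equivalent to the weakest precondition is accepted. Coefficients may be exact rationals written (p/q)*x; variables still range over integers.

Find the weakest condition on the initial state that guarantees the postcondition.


Working backward. After the program, the postcondition s + j > j - 8 or (3/4)*j + (v + 3*p) < -4 must hold; in canonical form it is s > -8 or (3/4)*j + 3*p + v < -4.
Before j := p: s > -8 or (15/4)*p + v < -4
Before p := p - 4: s > -8 or (15/4)*p + v < 11
Before p := j + 6: s > -8 or (15/4)*j + v < -23/2
Answer: WP = s > -8 or (15/4)*j + v < -23/2


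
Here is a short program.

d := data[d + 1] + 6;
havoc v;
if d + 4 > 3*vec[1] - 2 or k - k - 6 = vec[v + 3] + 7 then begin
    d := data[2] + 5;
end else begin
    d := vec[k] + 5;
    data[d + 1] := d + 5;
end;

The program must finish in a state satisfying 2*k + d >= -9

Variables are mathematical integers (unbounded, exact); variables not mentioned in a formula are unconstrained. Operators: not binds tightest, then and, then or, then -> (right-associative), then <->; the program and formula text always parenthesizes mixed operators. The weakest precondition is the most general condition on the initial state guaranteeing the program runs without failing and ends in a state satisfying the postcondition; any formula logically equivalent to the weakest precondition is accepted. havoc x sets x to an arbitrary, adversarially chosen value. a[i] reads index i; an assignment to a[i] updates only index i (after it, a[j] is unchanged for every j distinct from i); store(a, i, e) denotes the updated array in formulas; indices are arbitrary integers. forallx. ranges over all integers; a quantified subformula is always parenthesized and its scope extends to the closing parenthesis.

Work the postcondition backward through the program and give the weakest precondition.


Working backward. After the program, the postcondition 2*k + d >= -9 must hold; in canonical form it is d + 2*k >= -9.
Then branch requires data[2] + 2*k >= -14; else branch requires vec[k] + 2*k >= -14.
Before the if: ((d > 3*vec[1] - 6 or vec[v + 3] = -13) -> data[2] + 2*k >= -14) and ((not (d > 3*vec[1] - 6 or vec[v + 3] = -13)) -> vec[k] + 2*k >= -14)
Before havoc v: forall v_1. (((d > 3*vec[1] - 6 or vec[v_1 + 3] = -13) -> data[2] + 2*k >= -14) and ((not (d > 3*vec[1] - 6 or vec[v_1 + 3] = -13)) -> vec[k] + 2*k >= -14))
Before d := data[d + 1] + 6: forall v_1. (((data[d + 1] > 3*vec[1] - 12 or vec[v_1 + 3] = -13) -> data[2] + 2*k >= -14) and ((not (data[d + 1] > 3*vec[1] - 12 or vec[v_1 + 3] = -13)) -> vec[k] + 2*k >= -14))
Answer: WP = forall v_1. (((data[d + 1] > 3*vec[1] - 12 or vec[v_1 + 3] = -13) -> data[2] + 2*k >= -14) and ((not (data[d + 1] > 3*vec[1] - 12 or vec[v_1 + 3] = -13)) -> vec[k] + 2*k >= -14))


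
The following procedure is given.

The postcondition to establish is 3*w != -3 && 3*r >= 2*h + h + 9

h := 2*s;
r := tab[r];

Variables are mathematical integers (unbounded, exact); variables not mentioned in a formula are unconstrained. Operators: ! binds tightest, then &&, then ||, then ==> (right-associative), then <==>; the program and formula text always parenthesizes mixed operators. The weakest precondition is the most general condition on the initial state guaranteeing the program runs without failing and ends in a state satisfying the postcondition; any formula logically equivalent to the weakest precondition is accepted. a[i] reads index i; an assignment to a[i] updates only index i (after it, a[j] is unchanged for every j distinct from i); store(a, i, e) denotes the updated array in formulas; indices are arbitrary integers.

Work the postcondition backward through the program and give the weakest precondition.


Working backward. After the program, the postcondition 3*w != -3 && 3*r >= 2*h + h + 9 must hold; in canonical form it is 3*w != -3 && 3*r >= 3*h + 9.
Before r := tab[r]: 3*w != -3 && 3*tab[r] >= 3*h + 9
Before h := 2*s: 3*w != -3 && 3*tab[r] >= 6*s + 9
Answer: WP = 3*w != -3 && 3*tab[r] >= 6*s + 9


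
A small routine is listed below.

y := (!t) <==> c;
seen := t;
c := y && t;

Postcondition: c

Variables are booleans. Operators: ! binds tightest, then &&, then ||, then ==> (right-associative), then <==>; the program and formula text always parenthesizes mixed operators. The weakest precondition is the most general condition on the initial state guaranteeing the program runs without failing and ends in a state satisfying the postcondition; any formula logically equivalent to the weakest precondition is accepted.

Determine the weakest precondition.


Working backward. After the program, c must hold.
Before c := y && t: y && t
Before seen := t: y && t
Before y := (!t) <==> c: ((!t) <==> c) && t
Answer: WP = ((!t) <==> c) && t


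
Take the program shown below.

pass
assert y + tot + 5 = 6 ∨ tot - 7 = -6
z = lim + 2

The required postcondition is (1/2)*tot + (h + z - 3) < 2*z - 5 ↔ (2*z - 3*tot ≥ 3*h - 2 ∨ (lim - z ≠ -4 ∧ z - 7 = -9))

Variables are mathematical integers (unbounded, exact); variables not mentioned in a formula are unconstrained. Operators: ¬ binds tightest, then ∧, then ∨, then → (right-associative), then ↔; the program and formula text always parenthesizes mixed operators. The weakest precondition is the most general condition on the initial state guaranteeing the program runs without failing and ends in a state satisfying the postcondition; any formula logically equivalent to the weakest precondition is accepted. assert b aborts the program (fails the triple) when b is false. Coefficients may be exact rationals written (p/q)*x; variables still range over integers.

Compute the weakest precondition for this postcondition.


Working backward. After the program, the postcondition (1/2)*tot + (h + z - 3) < 2*z - 5 ↔ (2*z - 3*tot ≥ 3*h - 2 ∨ (lim - z ≠ -4 ∧ z - 7 = -9)) must hold; in canonical form it is h + (1/2)*tot < z - 2 ↔ (2*z ≥ 3*h + 3*tot - 2 ∨ (lim ≠ z - 4 ∧ z = -2)).
Before z := lim + 2: h + (1/2)*tot < lim ↔ (2*lim ≥ 3*h + 3*tot - 6 ∨ lim = -4)
Before assert y + tot + 5 = 6 ∨ tot - 7 = -6: (tot + y = 1 ∨ tot = 1) ∧ (h + (1/2)*tot < lim ↔ (2*lim ≥ 3*h + 3*tot - 6 ∨ lim = -4))
Before skip: (tot + y = 1 ∨ tot = 1) ∧ (h + (1/2)*tot < lim ↔ (2*lim ≥ 3*h + 3*tot - 6 ∨ lim = -4))
Answer: WP = (tot + y = 1 ∨ tot = 1) ∧ (h + (1/2)*tot < lim ↔ (2*lim ≥ 3*h + 3*tot - 6 ∨ lim = -4))


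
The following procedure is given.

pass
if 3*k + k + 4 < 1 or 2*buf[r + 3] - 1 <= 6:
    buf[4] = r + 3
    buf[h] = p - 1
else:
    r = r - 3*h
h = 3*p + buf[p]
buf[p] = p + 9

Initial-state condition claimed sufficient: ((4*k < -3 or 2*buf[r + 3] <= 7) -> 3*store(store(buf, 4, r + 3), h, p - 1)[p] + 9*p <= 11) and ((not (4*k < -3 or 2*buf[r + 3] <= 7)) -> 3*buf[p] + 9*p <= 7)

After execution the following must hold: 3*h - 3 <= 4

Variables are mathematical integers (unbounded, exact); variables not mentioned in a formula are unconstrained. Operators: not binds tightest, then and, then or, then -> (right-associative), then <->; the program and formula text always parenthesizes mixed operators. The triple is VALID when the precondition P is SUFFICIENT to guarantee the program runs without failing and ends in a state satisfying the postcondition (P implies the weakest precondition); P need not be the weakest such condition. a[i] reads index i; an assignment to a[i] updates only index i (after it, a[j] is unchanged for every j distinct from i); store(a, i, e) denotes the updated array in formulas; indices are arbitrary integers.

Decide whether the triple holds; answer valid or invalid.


Working backward. After the program, the postcondition 3*h - 3 <= 4 must hold; in canonical form it is 3*h <= 7.
Before buf[p] := p + 9: 3*h <= 7
Before h := 3*p + buf[p]: 3*buf[p] + 9*p <= 7
Then branch requires 3*store(store(buf, 4, r + 3), h, p - 1)[p] + 9*p <= 7; else branch requires 3*buf[p] + 9*p <= 7.
Before the if: ((4*k < -3 or 2*buf[r + 3] <= 7) -> 3*store(store(buf, 4, r + 3), h, p - 1)[p] + 9*p <= 7) and ((not (4*k < -3 or 2*buf[r + 3] <= 7)) -> 3*buf[p] + 9*p <= 7)
Before skip: ((4*k < -3 or 2*buf[r + 3] <= 7) -> 3*store(store(buf, 4, r + 3), h, p - 1)[p] + 9*p <= 7) and ((not (4*k < -3 or 2*buf[r + 3] <= 7)) -> 3*buf[p] + 9*p <= 7)
The weakest precondition is ((4*k < -3 or 2*buf[r + 3] <= 7) -> 3*store(store(buf, 4, r + 3), h, p - 1)[p] + 9*p <= 7) and ((not (4*k < -3 or 2*buf[r + 3] <= 7)) -> 3*buf[p] + 9*p <= 7).
Check whether ((4*k < -3 or 2*buf[r + 3] <= 7) -> 3*store(store(buf, 4, r + 3), h, p - 1)[p] + 9*p <= 11) and ((not (4*k < -3 or 2*buf[r + 3] <= 7)) -> 3*buf[p] + 9*p <= 7) implies it.
Countermodel: at the initial state buf = {[1] = 2, [4] = 2, [5] = 2, elsewhere 2}, h = 1, k = -1, p = 1, r = 2, the precondition holds but the weakest precondition fails.
Answer: invalid


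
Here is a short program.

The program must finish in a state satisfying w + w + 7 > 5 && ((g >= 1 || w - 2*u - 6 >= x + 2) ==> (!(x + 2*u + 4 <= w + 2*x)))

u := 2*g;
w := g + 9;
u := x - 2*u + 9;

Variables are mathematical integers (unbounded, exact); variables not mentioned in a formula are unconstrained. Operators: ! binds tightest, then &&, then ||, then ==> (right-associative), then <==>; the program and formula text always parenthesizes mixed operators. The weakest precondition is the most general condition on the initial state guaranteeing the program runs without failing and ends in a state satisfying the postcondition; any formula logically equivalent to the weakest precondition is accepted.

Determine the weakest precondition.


Working backward. After the program, the postcondition w + w + 7 > 5 && ((g >= 1 || w - 2*u - 6 >= x + 2) ==> (!(x + 2*u + 4 <= w + 2*x))) must hold; in canonical form it is 2*w > -2 && ((g >= 1 || w >= 2*u + x + 8) ==> (!(2*u <= w + x - 4))).
Before u := x - 2*u + 9: 2*w > -2 && ((g >= 1 || 4*u + w >= 3*x + 26) ==> (!(x <= 4*u + w - 22)))
Before w := g + 9: 2*g > -20 && ((g >= 1 || g + 4*u >= 3*x + 17) ==> (!(x <= g + 4*u - 13)))
Before u := 2*g: 2*g > -20 && ((g >= 1 || 9*g >= 3*x + 17) ==> (!(x <= 9*g - 13)))
Answer: WP = 2*g > -20 && ((g >= 1 || 9*g >= 3*x + 17) ==> (!(x <= 9*g - 13)))


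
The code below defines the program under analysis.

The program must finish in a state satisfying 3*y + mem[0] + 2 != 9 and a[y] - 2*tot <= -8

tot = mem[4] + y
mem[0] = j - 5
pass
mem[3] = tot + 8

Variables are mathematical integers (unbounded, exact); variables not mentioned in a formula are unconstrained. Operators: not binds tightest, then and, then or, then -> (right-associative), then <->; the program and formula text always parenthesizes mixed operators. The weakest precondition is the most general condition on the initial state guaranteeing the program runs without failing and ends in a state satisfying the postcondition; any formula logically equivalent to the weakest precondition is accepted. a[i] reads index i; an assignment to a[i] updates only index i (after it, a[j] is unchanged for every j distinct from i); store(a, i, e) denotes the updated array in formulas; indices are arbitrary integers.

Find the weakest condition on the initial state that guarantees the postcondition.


Working backward. After the program, the postcondition 3*y + mem[0] + 2 != 9 and a[y] - 2*tot <= -8 must hold; in canonical form it is mem[0] + 3*y != 7 and a[y] <= 2*tot - 8.
Before mem[3] := tot + 8: mem[0] + 3*y != 7 and a[y] <= 2*tot - 8
Before skip: mem[0] + 3*y != 7 and a[y] <= 2*tot - 8
Before mem[0] := j - 5: j + 3*y != 12 and a[y] <= 2*tot - 8
Before tot := mem[4] + y: j + 3*y != 12 and a[y] <= 2*mem[4] + 2*y - 8
Answer: WP = j + 3*y != 12 and a[y] <= 2*mem[4] + 2*y - 8


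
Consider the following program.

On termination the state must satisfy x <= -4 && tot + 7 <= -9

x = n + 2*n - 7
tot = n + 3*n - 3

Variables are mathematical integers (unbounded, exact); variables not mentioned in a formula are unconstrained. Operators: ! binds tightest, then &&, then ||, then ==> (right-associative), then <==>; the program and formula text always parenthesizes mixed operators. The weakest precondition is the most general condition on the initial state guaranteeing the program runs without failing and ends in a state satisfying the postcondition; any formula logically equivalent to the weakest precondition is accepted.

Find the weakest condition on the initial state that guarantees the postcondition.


Working backward. After the program, the postcondition x <= -4 && tot + 7 <= -9 must hold; in canonical form it is x <= -4 && tot <= -16.
Before tot := n + 3*n - 3: x <= -4 && 4*n <= -13
Before x := n + 2*n - 7: 3*n <= 3 && 4*n <= -13
Answer: WP = 3*n <= 3 && 4*n <= -13


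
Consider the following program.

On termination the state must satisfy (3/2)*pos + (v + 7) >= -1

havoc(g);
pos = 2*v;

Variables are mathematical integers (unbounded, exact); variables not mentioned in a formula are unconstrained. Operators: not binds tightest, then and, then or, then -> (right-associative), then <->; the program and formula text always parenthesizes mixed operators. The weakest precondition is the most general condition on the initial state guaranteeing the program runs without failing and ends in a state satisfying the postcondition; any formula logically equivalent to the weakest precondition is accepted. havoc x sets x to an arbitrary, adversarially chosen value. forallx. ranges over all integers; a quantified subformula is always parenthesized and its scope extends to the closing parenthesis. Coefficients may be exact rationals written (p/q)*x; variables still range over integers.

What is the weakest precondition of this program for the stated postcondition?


Working backward. After the program, the postcondition (3/2)*pos + (v + 7) >= -1 must hold; in canonical form it is (3/2)*pos + v >= -8.
Before pos := 2*v: 4*v >= -8
Before havoc g: 4*v >= -8
Answer: WP = 4*v >= -8


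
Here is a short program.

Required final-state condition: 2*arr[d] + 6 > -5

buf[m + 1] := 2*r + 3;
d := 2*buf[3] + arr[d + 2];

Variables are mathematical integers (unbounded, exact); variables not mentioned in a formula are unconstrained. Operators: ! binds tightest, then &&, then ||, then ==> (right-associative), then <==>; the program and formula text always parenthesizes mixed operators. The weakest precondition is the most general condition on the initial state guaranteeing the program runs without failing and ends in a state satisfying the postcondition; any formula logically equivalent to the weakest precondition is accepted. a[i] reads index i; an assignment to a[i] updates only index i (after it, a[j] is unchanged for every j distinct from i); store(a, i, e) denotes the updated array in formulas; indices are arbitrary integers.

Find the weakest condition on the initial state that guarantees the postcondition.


Working backward. After the program, the postcondition 2*arr[d] + 6 > -5 must hold; in canonical form it is 2*arr[d] > -11.
Before d := 2*buf[3] + arr[d + 2]: 2*arr[arr[d + 2] + 2*buf[3]] > -11
Before buf[m + 1] := 2*r + 3: 2*arr[arr[d + 2] + 2*store(buf, m + 1, 2*r + 3)[3]] > -11
Answer: WP = 2*arr[arr[d + 2] + 2*store(buf, m + 1, 2*r + 3)[3]] > -11


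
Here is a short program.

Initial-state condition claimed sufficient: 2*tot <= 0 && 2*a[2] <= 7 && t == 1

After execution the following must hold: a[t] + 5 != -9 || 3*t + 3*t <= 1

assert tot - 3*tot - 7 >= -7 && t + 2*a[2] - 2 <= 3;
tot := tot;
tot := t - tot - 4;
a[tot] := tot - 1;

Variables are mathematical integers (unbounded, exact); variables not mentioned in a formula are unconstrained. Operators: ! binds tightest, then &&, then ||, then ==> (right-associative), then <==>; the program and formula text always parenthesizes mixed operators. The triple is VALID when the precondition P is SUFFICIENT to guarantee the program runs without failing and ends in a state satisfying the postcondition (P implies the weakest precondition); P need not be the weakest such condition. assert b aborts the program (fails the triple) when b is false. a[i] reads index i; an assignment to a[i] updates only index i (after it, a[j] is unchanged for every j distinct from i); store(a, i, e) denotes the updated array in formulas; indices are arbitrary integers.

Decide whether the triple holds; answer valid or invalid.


Working backward. After the program, the postcondition a[t] + 5 != -9 || 3*t + 3*t <= 1 must hold; in canonical form it is a[t] != -14 || 6*t <= 1.
Before a[tot] := tot - 1: store(a, tot, tot - 1)[t] != -14 || 6*t <= 1
Before tot := t - tot - 4: store(a, t - tot - 4, t - tot - 5)[t] != -14 || 6*t <= 1
Before tot := tot: store(a, t - tot - 4, t - tot - 5)[t] != -14 || 6*t <= 1
Before assert tot - 3*tot - 7 >= -7 && t + 2*a[2] - 2 <= 3: 2*tot <= 0 && 2*a[2] + t <= 5 && (store(a, t - tot - 4, t - tot - 5)[t] != -14 || 6*t <= 1)
The weakest precondition is 2*tot <= 0 && 2*a[2] + t <= 5 && (store(a, t - tot - 4, t - tot - 5)[t] != -14 || 6*t <= 1).
Check whether 2*tot <= 0 && 2*a[2] <= 7 && t == 1 implies it.
Countermodel: at the initial state a = {[-3] = 4, [1] = 4, [2] = 3, elsewhere 4}, t = 1, tot = 0, the precondition holds but the weakest precondition fails.
Answer: invalid


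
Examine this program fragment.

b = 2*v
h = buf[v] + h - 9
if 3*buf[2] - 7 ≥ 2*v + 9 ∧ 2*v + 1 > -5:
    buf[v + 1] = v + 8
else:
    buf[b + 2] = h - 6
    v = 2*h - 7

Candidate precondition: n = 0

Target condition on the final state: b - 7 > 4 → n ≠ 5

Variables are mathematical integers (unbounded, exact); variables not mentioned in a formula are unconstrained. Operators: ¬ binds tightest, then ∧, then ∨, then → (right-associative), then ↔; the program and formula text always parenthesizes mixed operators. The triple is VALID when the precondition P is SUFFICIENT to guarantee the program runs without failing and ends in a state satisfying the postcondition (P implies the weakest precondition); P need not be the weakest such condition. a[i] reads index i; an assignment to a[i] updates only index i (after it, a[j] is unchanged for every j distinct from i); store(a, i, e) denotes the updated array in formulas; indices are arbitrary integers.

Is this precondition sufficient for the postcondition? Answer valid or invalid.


Working backward. After the program, the postcondition b - 7 > 4 → n ≠ 5 must hold; in canonical form it is b > 11 → n ≠ 5.
Then branch requires b > 11 → n ≠ 5; else branch requires b > 11 → n ≠ 5.
Before the if: ((3*buf[2] ≥ 2*v + 16 ∧ 2*v > -6) → (b > 11 → n ≠ 5)) ∧ ((¬(3*buf[2] ≥ 2*v + 16 ∧ 2*v > -6)) → (b > 11 → n ≠ 5))
Before h := buf[v] + h - 9: ((3*buf[2] ≥ 2*v + 16 ∧ 2*v > -6) → (b > 11 → n ≠ 5)) ∧ ((¬(3*buf[2] ≥ 2*v + 16 ∧ 2*v > -6)) → (b > 11 → n ≠ 5))
Before b := 2*v: ((3*buf[2] ≥ 2*v + 16 ∧ 2*v > -6) → (2*v > 11 → n ≠ 5)) ∧ ((¬(3*buf[2] ≥ 2*v + 16 ∧ 2*v > -6)) → (2*v > 11 → n ≠ 5))
The weakest precondition is ((3*buf[2] ≥ 2*v + 16 ∧ 2*v > -6) → (2*v > 11 → n ≠ 5)) ∧ ((¬(3*buf[2] ≥ 2*v + 16 ∧ 2*v > -6)) → (2*v > 11 → n ≠ 5)).
Check whether n = 0 implies it.
Every state satisfying the precondition satisfies the weakest precondition: the implication holds.
Answer: valid


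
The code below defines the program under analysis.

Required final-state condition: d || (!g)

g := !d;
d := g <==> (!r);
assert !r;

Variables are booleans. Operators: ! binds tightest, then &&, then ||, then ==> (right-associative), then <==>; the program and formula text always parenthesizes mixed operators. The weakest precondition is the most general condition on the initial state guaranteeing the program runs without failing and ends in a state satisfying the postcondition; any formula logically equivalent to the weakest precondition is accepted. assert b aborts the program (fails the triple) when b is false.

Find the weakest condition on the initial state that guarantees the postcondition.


Working backward. After the program, d || (!g) must hold.
Before assert !r: (!r) && (d || (!g))
Before d := g <==> (!r): (!r) && ((g <==> (!r)) || (!g))
Before g := !d: (!r) && (((!d) <==> (!r)) || d)
Answer: WP = (!r) && (((!d) <==> (!r)) || d)


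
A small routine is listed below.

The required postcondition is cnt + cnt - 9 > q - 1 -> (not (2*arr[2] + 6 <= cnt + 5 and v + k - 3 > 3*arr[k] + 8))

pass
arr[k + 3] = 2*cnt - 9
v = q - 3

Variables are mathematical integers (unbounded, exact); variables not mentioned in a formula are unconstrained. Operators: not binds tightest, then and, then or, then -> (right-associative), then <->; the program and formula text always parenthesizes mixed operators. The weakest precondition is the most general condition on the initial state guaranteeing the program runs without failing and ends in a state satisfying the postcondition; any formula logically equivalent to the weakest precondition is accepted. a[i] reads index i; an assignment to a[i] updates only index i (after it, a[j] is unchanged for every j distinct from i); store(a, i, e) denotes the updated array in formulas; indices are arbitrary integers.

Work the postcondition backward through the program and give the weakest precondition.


Working backward. After the program, the postcondition cnt + cnt - 9 > q - 1 -> (not (2*arr[2] + 6 <= cnt + 5 and v + k - 3 > 3*arr[k] + 8)) must hold; in canonical form it is 2*cnt > q + 8 -> (not (2*arr[2] <= cnt - 1 and k + v > 3*arr[k] + 11)).
Before v := q - 3: 2*cnt > q + 8 -> (not (2*arr[2] <= cnt - 1 and k + q > 3*arr[k] + 14))
Before arr[k + 3] := 2*cnt - 9: 2*cnt > q + 8 -> (not (2*store(arr, k + 3, 2*cnt - 9)[2] <= cnt - 1 and k + q > 3*store(arr, k + 3, 2*cnt - 9)[k] + 14))
Before skip: 2*cnt > q + 8 -> (not (2*store(arr, k + 3, 2*cnt - 9)[2] <= cnt - 1 and k + q > 3*store(arr, k + 3, 2*cnt - 9)[k] + 14))
Answer: WP = 2*cnt > q + 8 -> (not (2*store(arr, k + 3, 2*cnt - 9)[2] <= cnt - 1 and k + q > 3*store(arr, k + 3, 2*cnt - 9)[k] + 14))


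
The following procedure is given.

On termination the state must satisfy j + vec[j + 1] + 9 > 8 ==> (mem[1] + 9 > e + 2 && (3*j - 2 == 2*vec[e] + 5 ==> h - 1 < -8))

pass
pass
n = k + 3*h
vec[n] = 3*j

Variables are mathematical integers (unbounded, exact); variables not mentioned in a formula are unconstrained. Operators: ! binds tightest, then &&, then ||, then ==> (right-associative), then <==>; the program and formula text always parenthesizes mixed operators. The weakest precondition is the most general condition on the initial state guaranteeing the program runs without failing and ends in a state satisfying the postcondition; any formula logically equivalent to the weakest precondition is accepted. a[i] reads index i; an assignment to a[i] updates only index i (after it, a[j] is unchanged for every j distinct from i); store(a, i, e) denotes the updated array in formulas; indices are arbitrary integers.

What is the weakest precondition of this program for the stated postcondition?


Working backward. After the program, the postcondition j + vec[j + 1] + 9 > 8 ==> (mem[1] + 9 > e + 2 && (3*j - 2 == 2*vec[e] + 5 ==> h - 1 < -8)) must hold; in canonical form it is vec[j + 1] + j > -1 ==> (mem[1] > e - 7 && (3*j == 2*vec[e] + 7 ==> h < -7)).
Before vec[n] := 3*j: store(vec, n, 3*j)[j + 1] + j > -1 ==> (mem[1] > e - 7 && (3*j == 2*store(vec, n, 3*j)[e] + 7 ==> h < -7))
Before n := k + 3*h: store(vec, 3*h + k, 3*j)[j + 1] + j > -1 ==> (mem[1] > e - 7 && (3*j == 2*store(vec, 3*h + k, 3*j)[e] + 7 ==> h < -7))
Before skip: store(vec, 3*h + k, 3*j)[j + 1] + j > -1 ==> (mem[1] > e - 7 && (3*j == 2*store(vec, 3*h + k, 3*j)[e] + 7 ==> h < -7))
Before skip: store(vec, 3*h + k, 3*j)[j + 1] + j > -1 ==> (mem[1] > e - 7 && (3*j == 2*store(vec, 3*h + k, 3*j)[e] + 7 ==> h < -7))
Answer: WP = store(vec, 3*h + k, 3*j)[j + 1] + j > -1 ==> (mem[1] > e - 7 && (3*j == 2*store(vec, 3*h + k, 3*j)[e] + 7 ==> h < -7))


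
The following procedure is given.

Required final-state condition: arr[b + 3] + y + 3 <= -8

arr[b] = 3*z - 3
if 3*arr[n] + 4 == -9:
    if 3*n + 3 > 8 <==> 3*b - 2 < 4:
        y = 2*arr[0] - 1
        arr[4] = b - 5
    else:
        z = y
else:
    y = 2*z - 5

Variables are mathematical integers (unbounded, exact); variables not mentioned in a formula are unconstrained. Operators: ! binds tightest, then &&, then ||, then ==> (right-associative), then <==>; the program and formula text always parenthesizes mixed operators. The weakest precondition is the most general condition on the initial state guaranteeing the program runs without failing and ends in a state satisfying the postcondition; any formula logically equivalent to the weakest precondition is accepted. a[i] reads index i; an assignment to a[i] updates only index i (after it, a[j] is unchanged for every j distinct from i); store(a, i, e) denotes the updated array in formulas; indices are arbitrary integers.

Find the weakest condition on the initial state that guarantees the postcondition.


Working backward. After the program, the postcondition arr[b + 3] + y + 3 <= -8 must hold; in canonical form it is arr[b + 3] + y <= -11.
Then branch requires ((3*n > 5 <==> 3*b < 6) ==> 2*arr[0] + store(arr, 4, b - 5)[b + 3] <= -10) && ((!(3*n > 5 <==> 3*b < 6)) ==> arr[b + 3] + y <= -11); else branch requires arr[b + 3] + 2*z <= -6.
Before the if: (3*arr[n] == -13 ==> (((3*n > 5 <==> 3*b < 6) ==> 2*arr[0] + store(arr, 4, b - 5)[b + 3] <= -10) && ((!(3*n > 5 <==> 3*b < 6)) ==> arr[b + 3] + y <= -11))) && ((!(3*arr[n] == -13)) ==> arr[b + 3] + 2*z <= -6)
Before arr[b] := 3*z - 3: (3*store(arr, b, 3*z - 3)[n] == -13 ==> (((3*n > 5 <==> 3*b < 6) ==> 2*store(arr, b, 3*z - 3)[0] + store(store(arr, b, 3*z - 3), 4, b - 5)[b + 3] <= -10) && ((!(3*n > 5 <==> 3*b < 6)) ==> store(arr, b, 3*z - 3)[b + 3] + y <= -11))) && ((!(3*store(arr, b, 3*z - 3)[n] == -13)) ==> store(arr, b, 3*z - 3)[b + 3] + 2*z <= -6)
Answer: WP = (3*store(arr, b, 3*z - 3)[n] == -13 ==> (((3*n > 5 <==> 3*b < 6) ==> 2*store(arr, b, 3*z - 3)[0] + store(store(arr, b, 3*z - 3), 4, b - 5)[b + 3] <= -10) && ((!(3*n > 5 <==> 3*b < 6)) ==> store(arr, b, 3*z - 3)[b + 3] + y <= -11))) && ((!(3*store(arr, b, 3*z - 3)[n] == -13)) ==> store(arr, b, 3*z - 3)[b + 3] + 2*z <= -6)


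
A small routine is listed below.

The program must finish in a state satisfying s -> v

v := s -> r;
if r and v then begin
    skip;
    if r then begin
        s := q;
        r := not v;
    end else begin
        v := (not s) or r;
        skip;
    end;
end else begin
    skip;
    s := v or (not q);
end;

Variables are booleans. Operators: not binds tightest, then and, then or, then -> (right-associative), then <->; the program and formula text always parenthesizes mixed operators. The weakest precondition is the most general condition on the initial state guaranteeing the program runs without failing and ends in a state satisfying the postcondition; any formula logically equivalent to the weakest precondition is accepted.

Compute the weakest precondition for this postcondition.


Working backward. After the program, s -> v must hold.
Then branch requires (r -> (q -> v)) and ((not r) -> (s -> ((not s) or r))); else branch requires (v or (not q)) -> v.
Before the if: ((r and v) -> ((r -> (q -> v)) and ((not r) -> (s -> ((not s) or r))))) and ((not (r and v)) -> ((v or (not q)) -> v))
Before v := s -> r: ((r and (s -> r)) -> ((r -> (q -> (s -> r))) and ((not r) -> (s -> ((not s) or r))))) and ((not (r and (s -> r))) -> (((s -> r) or (not q)) -> (s -> r)))
Answer: WP = ((r and (s -> r)) -> ((r -> (q -> (s -> r))) and ((not r) -> (s -> ((not s) or r))))) and ((not (r and (s -> r))) -> (((s -> r) or (not q)) -> (s -> r)))
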